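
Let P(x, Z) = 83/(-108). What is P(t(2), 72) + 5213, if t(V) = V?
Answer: 562921/108 ≈ 5212.2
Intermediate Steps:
P(x, Z) = -83/108 (P(x, Z) = 83*(-1/108) = -83/108)
P(t(2), 72) + 5213 = -83/108 + 5213 = 562921/108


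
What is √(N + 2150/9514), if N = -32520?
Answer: I*√735891559705/4757 ≈ 180.33*I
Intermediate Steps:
√(N + 2150/9514) = √(-32520 + 2150/9514) = √(-32520 + 2150*(1/9514)) = √(-32520 + 1075/4757) = √(-154696565/4757) = I*√735891559705/4757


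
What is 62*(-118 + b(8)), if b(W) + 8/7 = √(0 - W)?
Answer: -51708/7 + 124*I*√2 ≈ -7386.9 + 175.36*I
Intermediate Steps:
b(W) = -8/7 + √(-W) (b(W) = -8/7 + √(0 - W) = -8/7 + √(-W))
62*(-118 + b(8)) = 62*(-118 + (-8/7 + √(-1*8))) = 62*(-118 + (-8/7 + √(-8))) = 62*(-118 + (-8/7 + 2*I*√2)) = 62*(-834/7 + 2*I*√2) = -51708/7 + 124*I*√2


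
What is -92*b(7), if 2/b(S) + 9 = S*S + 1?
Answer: -184/41 ≈ -4.4878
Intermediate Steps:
b(S) = 2/(-8 + S**2) (b(S) = 2/(-9 + (S*S + 1)) = 2/(-9 + (S**2 + 1)) = 2/(-9 + (1 + S**2)) = 2/(-8 + S**2))
-92*b(7) = -184/(-8 + 7**2) = -184/(-8 + 49) = -184/41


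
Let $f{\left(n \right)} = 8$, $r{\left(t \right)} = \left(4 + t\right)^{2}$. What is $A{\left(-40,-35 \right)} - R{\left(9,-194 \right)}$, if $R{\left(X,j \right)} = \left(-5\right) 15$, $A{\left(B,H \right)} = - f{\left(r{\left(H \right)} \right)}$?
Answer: $67$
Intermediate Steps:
$A{\left(B,H \right)} = -8$ ($A{\left(B,H \right)} = \left(-1\right) 8 = -8$)
$R{\left(X,j \right)} = -75$
$A{\left(-40,-35 \right)} - R{\left(9,-194 \right)} = -8 - -75 = -8 + 75 = 67$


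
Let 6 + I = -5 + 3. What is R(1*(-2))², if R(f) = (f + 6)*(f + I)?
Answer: 1600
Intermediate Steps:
I = -8 (I = -6 + (-5 + 3) = -6 - 2 = -8)
R(f) = (-8 + f)*(6 + f) (R(f) = (f + 6)*(f - 8) = (6 + f)*(-8 + f) = (-8 + f)*(6 + f))
R(1*(-2))² = (-48 + (1*(-2))² - 2*(-2))² = (-48 + (-2)² - 2*(-2))² = (-48 + 4 + 4)² = (-40)² = 1600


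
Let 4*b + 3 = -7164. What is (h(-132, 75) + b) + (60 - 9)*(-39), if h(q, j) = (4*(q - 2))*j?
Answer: -175923/4 ≈ -43981.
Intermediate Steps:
b = -7167/4 (b = -3/4 + (1/4)*(-7164) = -3/4 - 1791 = -7167/4 ≈ -1791.8)
h(q, j) = j*(-8 + 4*q) (h(q, j) = (4*(-2 + q))*j = (-8 + 4*q)*j = j*(-8 + 4*q))
(h(-132, 75) + b) + (60 - 9)*(-39) = (4*75*(-2 - 132) - 7167/4) + (60 - 9)*(-39) = (4*75*(-134) - 7167/4) + 51*(-39) = (-40200 - 7167/4) - 1989 = -167967/4 - 1989 = -175923/4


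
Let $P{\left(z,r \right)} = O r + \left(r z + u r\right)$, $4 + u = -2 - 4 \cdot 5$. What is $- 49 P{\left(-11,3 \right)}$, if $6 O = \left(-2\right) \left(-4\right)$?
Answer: $5243$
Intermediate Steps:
$u = -26$ ($u = -4 - \left(2 + 4 \cdot 5\right) = -4 - 22 = -26$)
$O = \frac{4}{3}$ ($O = \frac{\left(-2\right) \left(-4\right)}{6} = \frac{1}{6} \cdot 8 = \frac{4}{3} \approx 1.3333$)
$P{\left(z,r \right)} = - \frac{74 r}{3} + r z$ ($P{\left(z,r \right)} = \frac{4 r}{3} + \left(r z - 26 r\right) = \frac{4 r}{3} + \left(- 26 r + r z\right) = - \frac{74 r}{3} + r z$)
$- 49 P{\left(-11,3 \right)} = - 49 \cdot \frac{1}{3} \cdot 3 \left(-74 + 3 \left(-11\right)\right) = - 49 \cdot \frac{1}{3} \cdot 3 \left(-74 - 33\right) = - 49 \cdot \frac{1}{3} \cdot 3 \left(-107\right) = - 49 \left(-107\right) = \left(-1\right) \left(-5243\right) = 5243$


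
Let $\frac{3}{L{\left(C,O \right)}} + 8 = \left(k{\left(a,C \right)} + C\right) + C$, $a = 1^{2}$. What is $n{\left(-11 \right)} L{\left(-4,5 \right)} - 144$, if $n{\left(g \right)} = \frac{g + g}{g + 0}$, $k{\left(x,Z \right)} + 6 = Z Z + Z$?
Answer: $- \frac{723}{5} \approx -144.6$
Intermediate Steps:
$a = 1$
$k{\left(x,Z \right)} = -6 + Z + Z^{2}$ ($k{\left(x,Z \right)} = -6 + \left(Z Z + Z\right) = -6 + \left(Z^{2} + Z\right) = -6 + \left(Z + Z^{2}\right) = -6 + Z + Z^{2}$)
$L{\left(C,O \right)} = \frac{3}{-14 + C^{2} + 3 C}$ ($L{\left(C,O \right)} = \frac{3}{-8 + \left(\left(\left(-6 + C + C^{2}\right) + C\right) + C\right)} = \frac{3}{-8 + \left(\left(-6 + C^{2} + 2 C\right) + C\right)} = \frac{3}{-8 + \left(-6 + C^{2} + 3 C\right)} = \frac{3}{-14 + C^{2} + 3 C}$)
$n{\left(g \right)} = 2$ ($n{\left(g \right)} = \frac{2 g}{g} = 2$)
$n{\left(-11 \right)} L{\left(-4,5 \right)} - 144 = 2 \frac{3}{-14 + \left(-4\right)^{2} + 3 \left(-4\right)} - 144 = 2 \frac{3}{-14 + 16 - 12} - 144 = 2 \frac{3}{-10} - 144 = 2 \cdot 3 \left(- \frac{1}{10}\right) - 144 = 2 \left(- \frac{3}{10}\right) - 144 = - \frac{3}{5} - 144 = - \frac{723}{5}$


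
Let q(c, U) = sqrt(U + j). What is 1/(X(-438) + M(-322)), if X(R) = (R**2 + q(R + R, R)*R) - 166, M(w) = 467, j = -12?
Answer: 38429/7401206165 + 1314*I*sqrt(2)/7401206165 ≈ 5.1923e-6 + 2.5108e-7*I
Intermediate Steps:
q(c, U) = sqrt(-12 + U) (q(c, U) = sqrt(U - 12) = sqrt(-12 + U))
X(R) = -166 + R**2 + R*sqrt(-12 + R) (X(R) = (R**2 + sqrt(-12 + R)*R) - 166 = (R**2 + R*sqrt(-12 + R)) - 166 = -166 + R**2 + R*sqrt(-12 + R))
1/(X(-438) + M(-322)) = 1/((-166 + (-438)**2 - 438*sqrt(-12 - 438)) + 467) = 1/((-166 + 191844 - 6570*I*sqrt(2)) + 467) = 1/((191678 - 6570*I*sqrt(2)) + 467) = 1/(192145 - 6570*I*sqrt(2))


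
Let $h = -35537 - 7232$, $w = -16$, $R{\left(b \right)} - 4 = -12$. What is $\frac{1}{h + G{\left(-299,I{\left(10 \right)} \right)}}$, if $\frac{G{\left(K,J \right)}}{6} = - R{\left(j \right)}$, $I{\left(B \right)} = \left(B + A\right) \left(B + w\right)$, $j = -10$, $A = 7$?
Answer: $- \frac{1}{42721} \approx -2.3408 \cdot 10^{-5}$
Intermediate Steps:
$R{\left(b \right)} = -8$ ($R{\left(b \right)} = 4 - 12 = -8$)
$h = -42769$ ($h = -35537 - 7232 = -42769$)
$I{\left(B \right)} = \left(-16 + B\right) \left(7 + B\right)$ ($I{\left(B \right)} = \left(B + 7\right) \left(B - 16\right) = \left(7 + B\right) \left(-16 + B\right) = \left(-16 + B\right) \left(7 + B\right)$)
$G{\left(K,J \right)} = 48$ ($G{\left(K,J \right)} = 6 \left(\left(-1\right) \left(-8\right)\right) = 6 \cdot 8 = 48$)
$\frac{1}{h + G{\left(-299,I{\left(10 \right)} \right)}} = \frac{1}{-42769 + 48} = \frac{1}{-42721} = - \frac{1}{42721}$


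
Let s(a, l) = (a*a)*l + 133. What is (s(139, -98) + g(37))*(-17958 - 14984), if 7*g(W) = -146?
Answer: 62370599226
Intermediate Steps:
g(W) = -146/7 (g(W) = (⅐)*(-146) = -146/7)
s(a, l) = 133 + l*a² (s(a, l) = a²*l + 133 = l*a² + 133 = 133 + l*a²)
(s(139, -98) + g(37))*(-17958 - 14984) = ((133 - 98*139²) - 146/7)*(-17958 - 14984) = ((133 - 98*19321) - 146/7)*(-32942) = ((133 - 1893458) - 146/7)*(-32942) = (-1893325 - 146/7)*(-32942) = -13253421/7*(-32942) = 62370599226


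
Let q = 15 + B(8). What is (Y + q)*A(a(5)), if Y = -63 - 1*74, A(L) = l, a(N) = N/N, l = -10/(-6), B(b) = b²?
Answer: -290/3 ≈ -96.667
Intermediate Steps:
l = 5/3 (l = -10*(-⅙) = 5/3 ≈ 1.6667)
a(N) = 1
A(L) = 5/3
q = 79 (q = 15 + 8² = 15 + 64 = 79)
Y = -137 (Y = -63 - 74 = -137)
(Y + q)*A(a(5)) = (-137 + 79)*(5/3) = -58*5/3 = -290/3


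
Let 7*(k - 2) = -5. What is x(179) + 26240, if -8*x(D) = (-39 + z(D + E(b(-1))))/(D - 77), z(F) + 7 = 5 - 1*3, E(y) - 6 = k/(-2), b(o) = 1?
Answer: 5352971/204 ≈ 26240.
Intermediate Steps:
k = 9/7 (k = 2 + (1/7)*(-5) = 2 - 5/7 = 9/7 ≈ 1.2857)
E(y) = 75/14 (E(y) = 6 + (9/7)/(-2) = 6 + (9/7)*(-1/2) = 6 - 9/14 = 75/14)
z(F) = -5 (z(F) = -7 + (5 - 1*3) = -7 + (5 - 3) = -7 + 2 = -5)
x(D) = 11/(2*(-77 + D)) (x(D) = -(-39 - 5)/(8*(D - 77)) = -(-11)/(2*(-77 + D)) = 11/(2*(-77 + D)))
x(179) + 26240 = 11/(2*(-77 + 179)) + 26240 = (11/2)/102 + 26240 = (11/2)*(1/102) + 26240 = 11/204 + 26240 = 5352971/204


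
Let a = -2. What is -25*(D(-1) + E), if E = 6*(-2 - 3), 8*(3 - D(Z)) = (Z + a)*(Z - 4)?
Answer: 5775/8 ≈ 721.88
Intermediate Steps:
D(Z) = 3 - (-4 + Z)*(-2 + Z)/8 (D(Z) = 3 - (Z - 2)*(Z - 4)/8 = 3 - (-2 + Z)*(-4 + Z)/8 = 3 - (-4 + Z)*(-2 + Z)/8)
E = -30 (E = 6*(-5) = -30)
-25*(D(-1) + E) = -25*((2 - 1/8*(-1)**2 + (3/4)*(-1)) - 30) = -25*((2 - 1/8*1 - 3/4) - 30) = -25*((2 - 1/8 - 3/4) - 30) = -25*(9/8 - 30) = -25*(-231/8) = 5775/8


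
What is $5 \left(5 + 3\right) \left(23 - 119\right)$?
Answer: $-3840$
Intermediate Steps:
$5 \left(5 + 3\right) \left(23 - 119\right) = 5 \cdot 8 \left(-96\right) = 40 \left(-96\right) = -3840$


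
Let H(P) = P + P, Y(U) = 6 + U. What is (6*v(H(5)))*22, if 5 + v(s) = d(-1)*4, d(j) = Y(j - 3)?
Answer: 396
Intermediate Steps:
H(P) = 2*P
d(j) = 3 + j (d(j) = 6 + (j - 3) = 6 + (-3 + j) = 3 + j)
v(s) = 3 (v(s) = -5 + (3 - 1)*4 = -5 + 2*4 = -5 + 8 = 3)
(6*v(H(5)))*22 = (6*3)*22 = 18*22 = 396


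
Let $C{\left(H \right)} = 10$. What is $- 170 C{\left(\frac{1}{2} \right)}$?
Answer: $-1700$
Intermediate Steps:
$- 170 C{\left(\frac{1}{2} \right)} = \left(-170\right) 10 = -1700$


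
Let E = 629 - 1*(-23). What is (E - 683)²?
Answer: 961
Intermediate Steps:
E = 652 (E = 629 + 23 = 652)
(E - 683)² = (652 - 683)² = (-31)² = 961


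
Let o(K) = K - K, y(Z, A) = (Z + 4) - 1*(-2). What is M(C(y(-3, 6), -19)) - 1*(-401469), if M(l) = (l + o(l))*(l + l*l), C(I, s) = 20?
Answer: 409869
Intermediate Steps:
y(Z, A) = 6 + Z (y(Z, A) = (4 + Z) + 2 = 6 + Z)
o(K) = 0
M(l) = l*(l + l²) (M(l) = (l + 0)*(l + l*l) = l*(l + l²))
M(C(y(-3, 6), -19)) - 1*(-401469) = 20²*(1 + 20) - 1*(-401469) = 400*21 + 401469 = 8400 + 401469 = 409869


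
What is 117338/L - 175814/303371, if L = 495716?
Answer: -1982956401/5784071486 ≈ -0.34283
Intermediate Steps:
117338/L - 175814/303371 = 117338/495716 - 175814/303371 = 117338*(1/495716) - 175814*1/303371 = 4513/19066 - 175814/303371 = -1982956401/5784071486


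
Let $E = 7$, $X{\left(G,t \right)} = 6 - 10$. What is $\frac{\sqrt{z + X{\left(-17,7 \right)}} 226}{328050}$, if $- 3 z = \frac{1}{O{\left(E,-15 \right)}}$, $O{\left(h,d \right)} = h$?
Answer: $\frac{113 i \sqrt{1785}}{3444525} \approx 0.001386 i$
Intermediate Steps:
$X{\left(G,t \right)} = -4$ ($X{\left(G,t \right)} = 6 - 10 = -4$)
$z = - \frac{1}{21}$ ($z = - \frac{1}{3 \cdot 7} = \left(- \frac{1}{3}\right) \frac{1}{7} = - \frac{1}{21} \approx -0.047619$)
$\frac{\sqrt{z + X{\left(-17,7 \right)}} 226}{328050} = \frac{\sqrt{- \frac{1}{21} - 4} \cdot 226}{328050} = \sqrt{- \frac{85}{21}} \cdot 226 \cdot \frac{1}{328050} = \frac{i \sqrt{1785}}{21} \cdot 226 \cdot \frac{1}{328050} = \frac{226 i \sqrt{1785}}{21} \cdot \frac{1}{328050} = \frac{113 i \sqrt{1785}}{3444525}$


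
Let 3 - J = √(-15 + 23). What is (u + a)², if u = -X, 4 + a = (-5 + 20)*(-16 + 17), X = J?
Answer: 72 + 32*√2 ≈ 117.25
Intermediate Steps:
J = 3 - 2*√2 (J = 3 - √(-15 + 23) = 3 - √8 = 3 - 2*√2 ≈ 0.17157)
X = 3 - 2*√2 ≈ 0.17157
a = 11 (a = -4 + (-5 + 20)*(-16 + 17) = -4 + 15*1 = -4 + 15 = 11)
u = -3 + 2*√2 (u = -(3 - 2*√2) = -3 + 2*√2 ≈ -0.17157)
(u + a)² = ((-3 + 2*√2) + 11)² = (8 + 2*√2)²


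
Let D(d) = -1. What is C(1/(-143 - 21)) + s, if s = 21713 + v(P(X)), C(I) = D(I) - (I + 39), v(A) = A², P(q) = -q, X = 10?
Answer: 3570773/164 ≈ 21773.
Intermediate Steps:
C(I) = -40 - I (C(I) = -1 - (I + 39) = -1 - (39 + I) = -1 + (-39 - I) = -40 - I)
s = 21813 (s = 21713 + (-1*10)² = 21713 + (-10)² = 21713 + 100 = 21813)
C(1/(-143 - 21)) + s = (-40 - 1/(-143 - 21)) + 21813 = (-40 - 1/(-164)) + 21813 = (-40 - 1*(-1/164)) + 21813 = (-40 + 1/164) + 21813 = -6559/164 + 21813 = 3570773/164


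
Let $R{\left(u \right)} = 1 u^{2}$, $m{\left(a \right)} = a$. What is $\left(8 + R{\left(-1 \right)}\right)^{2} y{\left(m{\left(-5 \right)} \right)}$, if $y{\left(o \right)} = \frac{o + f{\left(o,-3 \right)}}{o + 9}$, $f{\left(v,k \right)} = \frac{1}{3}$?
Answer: $- \frac{189}{2} \approx -94.5$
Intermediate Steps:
$f{\left(v,k \right)} = \frac{1}{3}$
$R{\left(u \right)} = u^{2}$
$y{\left(o \right)} = \frac{\frac{1}{3} + o}{9 + o}$ ($y{\left(o \right)} = \frac{o + \frac{1}{3}}{o + 9} = \frac{\frac{1}{3} + o}{9 + o}$)
$\left(8 + R{\left(-1 \right)}\right)^{2} y{\left(m{\left(-5 \right)} \right)} = \left(8 + \left(-1\right)^{2}\right)^{2} \frac{\frac{1}{3} - 5}{9 - 5} = \left(8 + 1\right)^{2} \cdot \frac{1}{4} \left(- \frac{14}{3}\right) = 9^{2} \cdot \frac{1}{4} \left(- \frac{14}{3}\right) = 81 \left(- \frac{7}{6}\right) = - \frac{189}{2}$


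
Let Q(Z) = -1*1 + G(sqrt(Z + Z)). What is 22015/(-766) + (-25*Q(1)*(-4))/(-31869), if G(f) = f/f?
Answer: -22015/766 ≈ -28.740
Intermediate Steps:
G(f) = 1
Q(Z) = 0 (Q(Z) = -1*1 + 1 = -1 + 1 = 0)
22015/(-766) + (-25*Q(1)*(-4))/(-31869) = 22015/(-766) + (-25*0*(-4))/(-31869) = 22015*(-1/766) + (0*(-4))*(-1/31869) = -22015/766 + 0*(-1/31869) = -22015/766 + 0 = -22015/766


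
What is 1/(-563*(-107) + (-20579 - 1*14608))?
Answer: 1/25054 ≈ 3.9914e-5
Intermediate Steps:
1/(-563*(-107) + (-20579 - 1*14608)) = 1/(60241 + (-20579 - 14608)) = 1/(60241 - 35187) = 1/25054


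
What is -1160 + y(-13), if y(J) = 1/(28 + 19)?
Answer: -54519/47 ≈ -1160.0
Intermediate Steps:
y(J) = 1/47
-1160 + y(-13) = -1160 + 1/47 = -54519/47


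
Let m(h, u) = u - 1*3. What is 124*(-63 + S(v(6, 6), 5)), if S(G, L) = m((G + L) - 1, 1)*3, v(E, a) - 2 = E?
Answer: -8556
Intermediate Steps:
v(E, a) = 2 + E
m(h, u) = -3 + u (m(h, u) = u - 3 = -3 + u)
S(G, L) = -6 (S(G, L) = (-3 + 1)*3 = -2*3 = -6)
124*(-63 + S(v(6, 6), 5)) = 124*(-63 - 6) = 124*(-69) = -8556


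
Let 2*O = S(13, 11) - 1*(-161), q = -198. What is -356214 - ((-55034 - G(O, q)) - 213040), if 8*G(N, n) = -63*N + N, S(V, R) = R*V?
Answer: -89318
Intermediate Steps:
O = 152 (O = (11*13 - 1*(-161))/2 = (143 + 161)/2 = (1/2)*304 = 152)
G(N, n) = -31*N/4 (G(N, n) = (-63*N + N)/8 = (-62*N)/8 = -31*N/4)
-356214 - ((-55034 - G(O, q)) - 213040) = -356214 - ((-55034 - (-31)*152/4) - 213040) = -356214 - ((-55034 - 1*(-1178)) - 213040) = -356214 - ((-55034 + 1178) - 213040) = -356214 - (-53856 - 213040) = -356214 - 1*(-266896) = -356214 + 266896 = -89318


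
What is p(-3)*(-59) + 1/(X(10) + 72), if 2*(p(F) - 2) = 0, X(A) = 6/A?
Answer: -42829/363 ≈ -117.99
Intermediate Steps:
p(F) = 2 (p(F) = 2 + (½)*0 = 2 + 0 = 2)
p(-3)*(-59) + 1/(X(10) + 72) = 2*(-59) + 1/(6/10 + 72) = -118 + 1/(6*(⅒) + 72) = -118 + 1/(⅗ + 72) = -118 + 1/(363/5) = -118 + 5/363 = -42829/363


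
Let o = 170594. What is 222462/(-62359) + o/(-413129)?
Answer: -102543574844/25762311311 ≈ -3.9804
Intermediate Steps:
222462/(-62359) + o/(-413129) = 222462/(-62359) + 170594/(-413129) = 222462*(-1/62359) + 170594*(-1/413129) = -222462/62359 - 170594/413129 = -102543574844/25762311311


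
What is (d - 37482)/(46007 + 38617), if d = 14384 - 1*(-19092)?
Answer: -2003/42312 ≈ -0.047339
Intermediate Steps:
d = 33476 (d = 14384 + 19092 = 33476)
(d - 37482)/(46007 + 38617) = (33476 - 37482)/(46007 + 38617) = -4006/84624 = -4006*1/84624 = -2003/42312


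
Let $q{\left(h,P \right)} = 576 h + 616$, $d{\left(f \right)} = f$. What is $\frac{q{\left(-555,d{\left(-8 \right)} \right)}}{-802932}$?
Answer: $\frac{79766}{200733} \approx 0.39737$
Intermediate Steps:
$q{\left(h,P \right)} = 616 + 576 h$
$\frac{q{\left(-555,d{\left(-8 \right)} \right)}}{-802932} = \frac{616 + 576 \left(-555\right)}{-802932} = \left(616 - 319680\right) \left(- \frac{1}{802932}\right) = \left(-319064\right) \left(- \frac{1}{802932}\right) = \frac{79766}{200733}$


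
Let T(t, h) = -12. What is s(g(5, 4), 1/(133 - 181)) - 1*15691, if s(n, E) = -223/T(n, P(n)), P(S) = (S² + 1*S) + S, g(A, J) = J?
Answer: -188069/12 ≈ -15672.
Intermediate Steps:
P(S) = S² + 2*S (P(S) = (S² + S) + S = (S + S²) + S = S² + 2*S)
s(n, E) = 223/12 (s(n, E) = -223/(-12) = -223*(-1/12) = 223/12)
s(g(5, 4), 1/(133 - 181)) - 1*15691 = 223/12 - 1*15691 = 223/12 - 15691 = -188069/12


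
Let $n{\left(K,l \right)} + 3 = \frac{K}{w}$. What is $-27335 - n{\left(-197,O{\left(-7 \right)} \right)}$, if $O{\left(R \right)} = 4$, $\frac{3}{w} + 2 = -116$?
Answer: $- \frac{105242}{3} \approx -35081.0$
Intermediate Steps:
$w = - \frac{3}{118}$ ($w = \frac{3}{-2 - 116} = \frac{3}{-118} = 3 \left(- \frac{1}{118}\right) = - \frac{3}{118} \approx -0.025424$)
$n{\left(K,l \right)} = -3 - \frac{118 K}{3}$ ($n{\left(K,l \right)} = -3 + \frac{K}{- \frac{3}{118}} = -3 + K \left(- \frac{118}{3}\right) = -3 - \frac{118 K}{3}$)
$-27335 - n{\left(-197,O{\left(-7 \right)} \right)} = -27335 - \left(-3 - - \frac{23246}{3}\right) = -27335 - \left(-3 + \frac{23246}{3}\right) = -27335 - \frac{23237}{3} = - \frac{105242}{3}$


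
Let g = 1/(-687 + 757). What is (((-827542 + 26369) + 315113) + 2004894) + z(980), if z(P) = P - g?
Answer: 106386979/70 ≈ 1.5198e+6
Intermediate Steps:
g = 1/70 ≈ 0.014286
z(P) = -1/70 + P (z(P) = P - 1*1/70 = P - 1/70 = -1/70 + P)
(((-827542 + 26369) + 315113) + 2004894) + z(980) = (((-827542 + 26369) + 315113) + 2004894) + (-1/70 + 980) = ((-801173 + 315113) + 2004894) + 68599/70 = (-486060 + 2004894) + 68599/70 = 1518834 + 68599/70 = 106386979/70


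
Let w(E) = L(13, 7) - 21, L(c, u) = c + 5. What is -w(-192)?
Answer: 3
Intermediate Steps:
L(c, u) = 5 + c
w(E) = -3 (w(E) = (5 + 13) - 21 = 18 - 21 = -3)
-w(-192) = -1*(-3) = 3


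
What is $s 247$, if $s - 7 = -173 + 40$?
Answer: $-31122$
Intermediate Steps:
$s = -126$ ($s = 7 + \left(-173 + 40\right) = 7 - 133 = -126$)
$s 247 = \left(-126\right) 247 = -31122$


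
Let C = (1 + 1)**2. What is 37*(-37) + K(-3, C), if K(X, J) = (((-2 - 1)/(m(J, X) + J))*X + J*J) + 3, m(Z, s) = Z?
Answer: -10791/8 ≈ -1348.9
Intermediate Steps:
C = 4 (C = 2**2 = 4)
K(X, J) = 3 + J**2 - 3*X/(2*J) (K(X, J) = (((-2 - 1)/(J + J))*X + J*J) + 3 = ((-3*1/(2*J))*X + J**2) + 3 = ((-3/(2*J))*X + J**2) + 3 = (-3*X/(2*J) + J**2) + 3 = (J**2 - 3*X/(2*J)) + 3 = 3 + J**2 - 3*X/(2*J))
37*(-37) + K(-3, C) = 37*(-37) + (3 + 4**2 - 3/2*(-3)/4) = -1369 + (3 + 16 - 3/2*(-3)*1/4) = -1369 + (3 + 16 + 9/8) = -1369 + 161/8 = -10791/8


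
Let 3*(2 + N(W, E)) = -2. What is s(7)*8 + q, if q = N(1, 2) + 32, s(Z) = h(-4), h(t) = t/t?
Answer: 112/3 ≈ 37.333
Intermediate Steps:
N(W, E) = -8/3 (N(W, E) = -2 + (⅓)*(-2) = -2 - ⅔ = -8/3)
h(t) = 1
s(Z) = 1
q = 88/3 (q = -8/3 + 32 = 88/3 ≈ 29.333)
s(7)*8 + q = 1*8 + 88/3 = 8 + 88/3 = 112/3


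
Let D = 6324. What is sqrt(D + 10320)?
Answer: 2*sqrt(4161) ≈ 129.01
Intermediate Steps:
sqrt(D + 10320) = sqrt(6324 + 10320) = sqrt(16644) = 2*sqrt(4161)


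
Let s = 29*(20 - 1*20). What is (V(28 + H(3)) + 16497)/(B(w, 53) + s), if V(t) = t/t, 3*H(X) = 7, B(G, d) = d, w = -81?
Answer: 16498/53 ≈ 311.28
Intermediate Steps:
H(X) = 7/3 (H(X) = (1/3)*7 = 7/3)
V(t) = 1
s = 0 (s = 29*(20 - 20) = 29*0 = 0)
(V(28 + H(3)) + 16497)/(B(w, 53) + s) = (1 + 16497)/(53 + 0) = 16498/53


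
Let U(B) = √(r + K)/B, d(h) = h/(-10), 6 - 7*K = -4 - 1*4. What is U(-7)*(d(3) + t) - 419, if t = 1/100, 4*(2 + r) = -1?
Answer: -419 + 29*I/1400 ≈ -419.0 + 0.020714*I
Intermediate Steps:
r = -9/4 (r = -2 + (¼)*(-1) = -2 - ¼ = -9/4 ≈ -2.2500)
K = 2 (K = 6/7 - (-4 - 1*4)/7 = 6/7 - (-4 - 4)/7 = 6/7 - ⅐*(-8) = 6/7 + 8/7 = 2)
d(h) = -h/10 (d(h) = h*(-⅒) = -h/10)
U(B) = I/(2*B) (U(B) = √(-9/4 + 2)/B = √(-¼)/B = (I/2)/B = I/(2*B))
t = 1/100 ≈ 0.010000
U(-7)*(d(3) + t) - 419 = ((½)*I/(-7))*(-⅒*3 + 1/100) - 419 = ((½)*I*(-⅐))*(-3/10 + 1/100) - 419 = -I/14*(-29/100) - 419 = 29*I/1400 - 419 = -419 + 29*I/1400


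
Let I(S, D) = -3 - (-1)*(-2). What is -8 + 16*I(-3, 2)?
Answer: -88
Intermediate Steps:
I(S, D) = -5 (I(S, D) = -3 - 1*2 = -3 - 2 = -5)
-8 + 16*I(-3, 2) = -8 + 16*(-5) = -8 - 80 = -88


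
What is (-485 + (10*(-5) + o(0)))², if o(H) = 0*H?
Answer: 286225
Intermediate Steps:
o(H) = 0
(-485 + (10*(-5) + o(0)))² = (-485 + (10*(-5) + 0))² = (-485 + (-50 + 0))² = (-485 - 50)² = (-535)² = 286225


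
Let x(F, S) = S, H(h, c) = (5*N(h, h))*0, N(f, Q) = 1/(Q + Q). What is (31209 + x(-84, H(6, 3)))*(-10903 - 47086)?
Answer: -1809778701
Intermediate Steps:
N(f, Q) = 1/(2*Q)
H(h, c) = 0 (H(h, c) = (5*(1/(2*h)))*0 = (5/(2*h))*0 = 0)
(31209 + x(-84, H(6, 3)))*(-10903 - 47086) = (31209 + 0)*(-10903 - 47086) = 31209*(-57989) = -1809778701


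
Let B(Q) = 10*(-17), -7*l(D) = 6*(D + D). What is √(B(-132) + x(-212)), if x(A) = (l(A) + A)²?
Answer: √1115270/7 ≈ 150.87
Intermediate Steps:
l(D) = -12*D/7 (l(D) = -6*(D + D)/7 = -6*2*D/7 = -12*D/7)
B(Q) = -170
x(A) = 25*A²/49 (x(A) = (-12*A/7 + A)² = (-5*A/7)² = 25*A²/49)
√(B(-132) + x(-212)) = √(-170 + (25/49)*(-212)²) = √(-170 + (25/49)*44944) = √(-170 + 1123600/49) = √(1115270/49) = √1115270/7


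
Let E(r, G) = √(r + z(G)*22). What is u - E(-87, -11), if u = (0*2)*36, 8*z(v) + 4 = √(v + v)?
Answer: -√(-392 + 11*I*√22)/2 ≈ -0.65008 - 9.9208*I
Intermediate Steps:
z(v) = -½ + √2*√v/8 (z(v) = -½ + √(v + v)/8 = -½ + √(2*v)/8 = -½ + (√2*√v)/8 = -½ + √2*√v/8)
E(r, G) = √(-11 + r + 11*√2*√G/4) (E(r, G) = √(r + (-½ + √2*√G/8)*22) = √(r + (-11 + 11*√2*√G/4)) = √(-11 + r + 11*√2*√G/4))
u = 0 (u = 0*36 = 0)
u - E(-87, -11) = 0 - √(-44 + 4*(-87) + 11*√2*√(-11))/2 = 0 - √(-44 - 348 + 11*√2*(I*√11))/2 = 0 - √(-44 - 348 + 11*I*√22)/2 = 0 - √(-392 + 11*I*√22)/2 = -√(-392 + 11*I*√22)/2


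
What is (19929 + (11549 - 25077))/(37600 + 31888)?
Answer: 6401/69488 ≈ 0.092117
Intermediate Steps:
(19929 + (11549 - 25077))/(37600 + 31888) = (19929 - 13528)/69488 = 6401*(1/69488) = 6401/69488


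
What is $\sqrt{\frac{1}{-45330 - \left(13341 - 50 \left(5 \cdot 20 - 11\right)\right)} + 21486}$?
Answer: $\frac{\sqrt{63167053191505}}{54221} \approx 146.58$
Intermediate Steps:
$\sqrt{\frac{1}{-45330 - \left(13341 - 50 \left(5 \cdot 20 - 11\right)\right)} + 21486} = \sqrt{\frac{1}{-45330 - \left(13341 - 50 \left(100 - 11\right)\right)} + 21486} = \sqrt{\frac{1}{-45330 - \left(13341 - 4450\right)} + 21486} = \sqrt{\frac{1}{-45330 - 8891} + 21486} = \sqrt{\frac{1}{-54221} + 21486} = \sqrt{- \frac{1}{54221} + 21486} = \sqrt{\frac{1164992405}{54221}} = \frac{\sqrt{63167053191505}}{54221}$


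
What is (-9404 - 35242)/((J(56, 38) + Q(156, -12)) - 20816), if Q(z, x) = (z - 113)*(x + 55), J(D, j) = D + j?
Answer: 14882/6291 ≈ 2.3656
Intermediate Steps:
Q(z, x) = (-113 + z)*(55 + x)
(-9404 - 35242)/((J(56, 38) + Q(156, -12)) - 20816) = (-9404 - 35242)/(((56 + 38) + (-6215 - 113*(-12) + 55*156 - 12*156)) - 20816) = -44646/((94 + (-6215 + 1356 + 8580 - 1872)) - 20816) = -44646/((94 + 1849) - 20816) = -44646/(1943 - 20816) = -44646/(-18873) = -44646*(-1/18873) = 14882/6291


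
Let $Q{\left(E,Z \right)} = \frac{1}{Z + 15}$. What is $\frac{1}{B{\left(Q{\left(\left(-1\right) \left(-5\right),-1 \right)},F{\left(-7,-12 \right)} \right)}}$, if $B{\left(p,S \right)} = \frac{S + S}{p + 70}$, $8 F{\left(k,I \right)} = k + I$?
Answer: $- \frac{1962}{133} \approx -14.752$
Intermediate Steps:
$F{\left(k,I \right)} = \frac{I}{8} + \frac{k}{8}$ ($F{\left(k,I \right)} = \frac{k + I}{8} = \frac{I + k}{8} = \frac{I}{8} + \frac{k}{8}$)
$Q{\left(E,Z \right)} = \frac{1}{15 + Z}$
$B{\left(p,S \right)} = \frac{2 S}{70 + p}$
$\frac{1}{B{\left(Q{\left(\left(-1\right) \left(-5\right),-1 \right)},F{\left(-7,-12 \right)} \right)}} = \frac{1}{2 \left(\frac{1}{8} \left(-12\right) + \frac{1}{8} \left(-7\right)\right) \frac{1}{70 + \frac{1}{15 - 1}}} = \frac{1}{2 \left(- \frac{3}{2} - \frac{7}{8}\right) \frac{1}{70 + \frac{1}{14}}} = \frac{1}{2 \left(- \frac{19}{8}\right) \frac{1}{70 + \frac{1}{14}}} = \frac{1}{2 \left(- \frac{19}{8}\right) \frac{1}{\frac{981}{14}}} = \frac{1}{2 \left(- \frac{19}{8}\right) \frac{14}{981}} = \frac{1}{- \frac{133}{1962}} = - \frac{1962}{133}$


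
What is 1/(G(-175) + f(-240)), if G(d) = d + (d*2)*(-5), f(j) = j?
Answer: 1/1335 ≈ 0.00074906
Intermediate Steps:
G(d) = -9*d (G(d) = d + (2*d)*(-5) = d - 10*d = -9*d)
1/(G(-175) + f(-240)) = 1/(-9*(-175) - 240) = 1/(1575 - 240) = 1/1335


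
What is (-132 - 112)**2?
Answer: 59536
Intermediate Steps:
(-132 - 112)**2 = (-244)**2 = 59536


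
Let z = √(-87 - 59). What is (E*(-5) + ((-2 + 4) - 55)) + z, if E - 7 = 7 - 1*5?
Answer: -98 + I*√146 ≈ -98.0 + 12.083*I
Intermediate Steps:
E = 9 (E = 7 + (7 - 1*5) = 7 + (7 - 5) = 7 + 2 = 9)
z = I*√146 (z = √(-146) = I*√146 ≈ 12.083*I)
(E*(-5) + ((-2 + 4) - 55)) + z = (9*(-5) + ((-2 + 4) - 55)) + I*√146 = (-45 + (2 - 55)) + I*√146 = (-45 - 53) + I*√146 = -98 + I*√146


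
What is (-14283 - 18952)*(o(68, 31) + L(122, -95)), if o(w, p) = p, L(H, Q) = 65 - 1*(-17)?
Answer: -3755555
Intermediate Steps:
L(H, Q) = 82 (L(H, Q) = 65 + 17 = 82)
(-14283 - 18952)*(o(68, 31) + L(122, -95)) = (-14283 - 18952)*(31 + 82) = -33235*113 = -3755555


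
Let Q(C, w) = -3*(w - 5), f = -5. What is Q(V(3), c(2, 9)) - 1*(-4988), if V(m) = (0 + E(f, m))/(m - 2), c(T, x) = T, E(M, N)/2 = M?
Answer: 4997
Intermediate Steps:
E(M, N) = 2*M
V(m) = -10/(-2 + m) (V(m) = (0 + 2*(-5))/(m - 2) = (0 - 10)/(-2 + m) = -10/(-2 + m))
Q(C, w) = 15 - 3*w (Q(C, w) = -3*(-5 + w) = 15 - 3*w)
Q(V(3), c(2, 9)) - 1*(-4988) = (15 - 3*2) - 1*(-4988) = (15 - 6) + 4988 = 9 + 4988 = 4997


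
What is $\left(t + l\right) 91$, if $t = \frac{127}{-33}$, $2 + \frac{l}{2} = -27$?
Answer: $- \frac{185731}{33} \approx -5628.2$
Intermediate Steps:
$l = -58$ ($l = -4 + 2 \left(-27\right) = -4 - 54 = -58$)
$t = - \frac{127}{33}$ ($t = 127 \left(- \frac{1}{33}\right) = - \frac{127}{33} \approx -3.8485$)
$\left(t + l\right) 91 = \left(- \frac{127}{33} - 58\right) 91 = \left(- \frac{2041}{33}\right) 91 = - \frac{185731}{33}$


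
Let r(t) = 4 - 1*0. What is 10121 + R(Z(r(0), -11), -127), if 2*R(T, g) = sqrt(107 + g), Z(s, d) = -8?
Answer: 10121 + I*sqrt(5) ≈ 10121.0 + 2.2361*I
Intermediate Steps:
r(t) = 4 (r(t) = 4 + 0 = 4)
R(T, g) = sqrt(107 + g)/2
10121 + R(Z(r(0), -11), -127) = 10121 + sqrt(107 - 127)/2 = 10121 + sqrt(-20)/2 = 10121 + (2*I*sqrt(5))/2 = 10121 + I*sqrt(5)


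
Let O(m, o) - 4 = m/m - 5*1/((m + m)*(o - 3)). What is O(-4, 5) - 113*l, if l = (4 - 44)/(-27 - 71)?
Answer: -31995/784 ≈ -40.810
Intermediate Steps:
l = 20/49 (l = -40/(-98) = -40*(-1/98) = 20/49 ≈ 0.40816)
O(m, o) = 5 - 5/(2*m*(-3 + o)) (O(m, o) = 4 + (m/m - 5*1/((m + m)*(o - 3))) = 4 + (1 - 5*1/(2*m*(-3 + o))) = 4 + (1 - 5/(2*m*(-3 + o))) = 5 - 5/(2*m*(-3 + o)))
O(-4, 5) - 113*l = (5/2)*(-1 - 6*(-4) + 2*(-4)*5)/(-4*(-3 + 5)) - 113*20/49 = (5/2)*(-¼)*(-1 + 24 - 40)/2 - 2260/49 = (5/2)*(-¼)*(½)*(-17) - 2260/49 = 85/16 - 2260/49 = -31995/784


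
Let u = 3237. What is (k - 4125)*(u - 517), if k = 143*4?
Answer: -9664160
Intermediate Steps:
k = 572
(k - 4125)*(u - 517) = (572 - 4125)*(3237 - 517) = -3553*2720 = -9664160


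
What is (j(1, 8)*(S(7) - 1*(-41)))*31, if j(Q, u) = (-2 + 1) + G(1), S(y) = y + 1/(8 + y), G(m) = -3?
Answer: -89404/15 ≈ -5960.3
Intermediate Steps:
j(Q, u) = -4 (j(Q, u) = (-2 + 1) - 3 = -1 - 3 = -4)
(j(1, 8)*(S(7) - 1*(-41)))*31 = -4*((1 + 7**2 + 8*7)/(8 + 7) - 1*(-41))*31 = -4*((1 + 49 + 56)/15 + 41)*31 = -4*((1/15)*106 + 41)*31 = -4*(106/15 + 41)*31 = -4*721/15*31 = -2884/15*31 = -89404/15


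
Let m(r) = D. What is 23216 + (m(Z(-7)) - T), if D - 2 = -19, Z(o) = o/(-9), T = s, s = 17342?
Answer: 5857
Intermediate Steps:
T = 17342
Z(o) = -o/9 (Z(o) = o*(-⅑) = -o/9)
D = -17 (D = 2 - 19 = -17)
m(r) = -17
23216 + (m(Z(-7)) - T) = 23216 + (-17 - 1*17342) = 23216 + (-17 - 17342) = 23216 - 17359 = 5857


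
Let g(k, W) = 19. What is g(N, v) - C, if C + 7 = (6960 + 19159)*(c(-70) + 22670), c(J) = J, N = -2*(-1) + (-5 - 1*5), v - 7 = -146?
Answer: -590289374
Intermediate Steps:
v = -139 (v = 7 - 146 = -139)
N = -8 (N = 2 + (-5 - 5) = 2 - 10 = -8)
C = 590289393 (C = -7 + (6960 + 19159)*(-70 + 22670) = -7 + 26119*22600 = -7 + 590289400 = 590289393)
g(N, v) - C = 19 - 1*590289393 = 19 - 590289393 = -590289374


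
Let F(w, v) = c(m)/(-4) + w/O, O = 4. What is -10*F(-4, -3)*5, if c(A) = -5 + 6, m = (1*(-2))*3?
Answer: 125/2 ≈ 62.500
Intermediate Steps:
m = -6 (m = -2*3 = -6)
c(A) = 1
F(w, v) = -1/4 + w/4 (F(w, v) = 1/(-4) + w/4 = 1*(-1/4) + w*(1/4) = -1/4 + w/4)
-10*F(-4, -3)*5 = -10*(-1/4 + (1/4)*(-4))*5 = -10*(-1/4 - 1)*5 = -10*(-5/4)*5 = (25/2)*5 = 125/2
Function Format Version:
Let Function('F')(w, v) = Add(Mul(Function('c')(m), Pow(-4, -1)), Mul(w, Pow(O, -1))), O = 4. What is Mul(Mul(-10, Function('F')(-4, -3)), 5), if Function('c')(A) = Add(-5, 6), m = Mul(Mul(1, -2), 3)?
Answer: Rational(125, 2) ≈ 62.500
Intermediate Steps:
m = -6 (m = Mul(-2, 3) = -6)
Function('c')(A) = 1
Function('F')(w, v) = Add(Rational(-1, 4), Mul(Rational(1, 4), w)) (Function('F')(w, v) = Add(Mul(1, Pow(-4, -1)), Mul(w, Pow(4, -1))) = Add(Mul(1, Rational(-1, 4)), Mul(w, Rational(1, 4))) = Add(Rational(-1, 4), Mul(Rational(1, 4), w)))
Mul(Mul(-10, Function('F')(-4, -3)), 5) = Mul(Mul(-10, Add(Rational(-1, 4), Mul(Rational(1, 4), -4))), 5) = Mul(Mul(-10, Add(Rational(-1, 4), -1)), 5) = Mul(Mul(-10, Rational(-5, 4)), 5) = Mul(Rational(25, 2), 5) = Rational(125, 2)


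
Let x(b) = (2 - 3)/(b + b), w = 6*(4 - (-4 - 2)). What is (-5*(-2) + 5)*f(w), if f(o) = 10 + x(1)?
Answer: 285/2 ≈ 142.50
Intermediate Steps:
w = 60 (w = 6*(4 - 1*(-6)) = 6*(4 + 6) = 6*10 = 60)
x(b) = -1/(2*b)
f(o) = 19/2 (f(o) = 10 - ½/1 = 10 - ½*1 = 10 - ½ = 19/2)
(-5*(-2) + 5)*f(w) = (-5*(-2) + 5)*(19/2) = (10 + 5)*(19/2) = 15*(19/2) = 285/2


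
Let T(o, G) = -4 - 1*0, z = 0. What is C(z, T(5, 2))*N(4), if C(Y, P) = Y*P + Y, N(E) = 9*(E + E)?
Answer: 0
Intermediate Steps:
T(o, G) = -4 (T(o, G) = -4 + 0 = -4)
N(E) = 18*E (N(E) = 9*(2*E) = 18*E)
C(Y, P) = Y + P*Y (C(Y, P) = P*Y + Y = Y + P*Y)
C(z, T(5, 2))*N(4) = (0*(1 - 4))*(18*4) = (0*(-3))*72 = 0*72 = 0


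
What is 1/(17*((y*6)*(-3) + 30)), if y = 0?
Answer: 1/510 ≈ 0.0019608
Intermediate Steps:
1/(17*((y*6)*(-3) + 30)) = 1/(17*((0*6)*(-3) + 30)) = 1/(17*(0*(-3) + 30)) = 1/(17*(0 + 30)) = 1/(17*30) = 1/510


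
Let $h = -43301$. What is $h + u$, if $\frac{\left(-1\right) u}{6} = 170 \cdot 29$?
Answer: $-72881$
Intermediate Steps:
$u = -29580$ ($u = - 6 \cdot 170 \cdot 29 = \left(-6\right) 4930 = -29580$)
$h + u = -43301 - 29580 = -72881$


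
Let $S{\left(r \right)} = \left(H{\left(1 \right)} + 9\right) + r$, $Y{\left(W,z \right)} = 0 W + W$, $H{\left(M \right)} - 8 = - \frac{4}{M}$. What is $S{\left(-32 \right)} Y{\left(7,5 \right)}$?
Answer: $-133$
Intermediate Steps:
$H{\left(M \right)} = 8 - \frac{4}{M}$
$Y{\left(W,z \right)} = W$ ($Y{\left(W,z \right)} = 0 + W = W$)
$S{\left(r \right)} = 13 + r$ ($S{\left(r \right)} = \left(\left(8 - \frac{4}{1}\right) + 9\right) + r = \left(\left(8 - 4\right) + 9\right) + r = \left(4 + 9\right) + r = 13 + r$)
$S{\left(-32 \right)} Y{\left(7,5 \right)} = \left(13 - 32\right) 7 = \left(-19\right) 7 = -133$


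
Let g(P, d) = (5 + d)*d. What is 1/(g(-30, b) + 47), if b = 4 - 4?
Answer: 1/47 ≈ 0.021277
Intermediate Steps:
b = 0
g(P, d) = d*(5 + d)
1/(g(-30, b) + 47) = 1/(0*(5 + 0) + 47) = 1/(0*5 + 47) = 1/(0 + 47) = 1/47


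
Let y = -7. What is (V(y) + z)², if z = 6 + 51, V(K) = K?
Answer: 2500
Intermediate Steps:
z = 57
(V(y) + z)² = (-7 + 57)² = 50² = 2500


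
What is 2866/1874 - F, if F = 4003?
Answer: -3749378/937 ≈ -4001.5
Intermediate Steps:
2866/1874 - F = 2866/1874 - 1*4003 = 2866*(1/1874) - 4003 = 1433/937 - 4003 = -3749378/937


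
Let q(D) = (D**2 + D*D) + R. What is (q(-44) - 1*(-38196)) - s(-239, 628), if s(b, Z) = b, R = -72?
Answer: 42235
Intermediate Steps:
q(D) = -72 + 2*D**2 (q(D) = (D**2 + D*D) - 72 = (D**2 + D**2) - 72 = 2*D**2 - 72 = -72 + 2*D**2)
(q(-44) - 1*(-38196)) - s(-239, 628) = ((-72 + 2*(-44)**2) - 1*(-38196)) - 1*(-239) = ((-72 + 2*1936) + 38196) + 239 = ((-72 + 3872) + 38196) + 239 = (3800 + 38196) + 239 = 41996 + 239 = 42235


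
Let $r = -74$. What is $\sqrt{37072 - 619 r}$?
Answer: $\sqrt{82878} \approx 287.89$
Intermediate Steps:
$\sqrt{37072 - 619 r} = \sqrt{37072 - -45806} = \sqrt{37072 + 45806} = \sqrt{82878}$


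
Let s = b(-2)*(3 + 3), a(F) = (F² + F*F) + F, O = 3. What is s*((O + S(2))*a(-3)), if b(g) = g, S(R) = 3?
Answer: -1080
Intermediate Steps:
a(F) = F + 2*F² (a(F) = (F² + F²) + F = 2*F² + F = F + 2*F²)
s = -12 (s = -2*(3 + 3) = -2*6 = -12)
s*((O + S(2))*a(-3)) = -12*(3 + 3)*(-3*(1 + 2*(-3))) = -72*(-3*(1 - 6)) = -72*(-3*(-5)) = -72*15 = -12*90 = -1080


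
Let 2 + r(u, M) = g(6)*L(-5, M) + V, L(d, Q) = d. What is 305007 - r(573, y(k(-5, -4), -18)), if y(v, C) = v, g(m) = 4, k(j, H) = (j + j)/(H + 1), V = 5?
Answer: 305024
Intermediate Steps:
k(j, H) = 2*j/(1 + H) (k(j, H) = (2*j)/(1 + H) = 2*j/(1 + H))
r(u, M) = -17 (r(u, M) = -2 + (4*(-5) + 5) = -2 + (-20 + 5) = -2 - 15 = -17)
305007 - r(573, y(k(-5, -4), -18)) = 305007 - 1*(-17) = 305007 + 17 = 305024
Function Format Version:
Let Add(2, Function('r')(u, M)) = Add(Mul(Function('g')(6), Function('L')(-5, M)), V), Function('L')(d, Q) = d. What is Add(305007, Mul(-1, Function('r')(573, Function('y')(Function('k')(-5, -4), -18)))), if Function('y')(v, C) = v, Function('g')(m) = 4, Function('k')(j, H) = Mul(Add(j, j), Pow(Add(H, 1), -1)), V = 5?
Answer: 305024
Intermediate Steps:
Function('k')(j, H) = Mul(2, j, Pow(Add(1, H), -1)) (Function('k')(j, H) = Mul(Mul(2, j), Pow(Add(1, H), -1)) = Mul(2, j, Pow(Add(1, H), -1)))
Function('r')(u, M) = -17 (Function('r')(u, M) = Add(-2, Add(Mul(4, -5), 5)) = Add(-2, Add(-20, 5)) = Add(-2, -15) = -17)
Add(305007, Mul(-1, Function('r')(573, Function('y')(Function('k')(-5, -4), -18)))) = Add(305007, Mul(-1, -17)) = Add(305007, 17) = 305024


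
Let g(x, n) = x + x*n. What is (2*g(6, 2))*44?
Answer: 1584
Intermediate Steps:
g(x, n) = x + n*x
(2*g(6, 2))*44 = (2*(6*(1 + 2)))*44 = (2*(6*3))*44 = (2*18)*44 = 36*44 = 1584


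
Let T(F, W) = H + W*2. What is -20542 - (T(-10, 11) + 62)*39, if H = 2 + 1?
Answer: -23935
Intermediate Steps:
H = 3
T(F, W) = 3 + 2*W (T(F, W) = 3 + W*2 = 3 + 2*W)
-20542 - (T(-10, 11) + 62)*39 = -20542 - ((3 + 2*11) + 62)*39 = -20542 - ((3 + 22) + 62)*39 = -20542 - (25 + 62)*39 = -20542 - 87*39 = -20542 - 1*3393 = -20542 - 3393 = -23935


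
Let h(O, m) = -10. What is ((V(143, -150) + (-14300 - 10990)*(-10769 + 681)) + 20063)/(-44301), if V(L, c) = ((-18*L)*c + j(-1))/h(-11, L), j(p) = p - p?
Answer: -255106973/44301 ≈ -5758.5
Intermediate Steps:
j(p) = 0
V(L, c) = 9*L*c/5 (V(L, c) = ((-18*L)*c + 0)/(-10) = (-18*L*c + 0)*(-1/10) = -18*L*c*(-1/10) = 9*L*c/5)
((V(143, -150) + (-14300 - 10990)*(-10769 + 681)) + 20063)/(-44301) = (((9/5)*143*(-150) + (-14300 - 10990)*(-10769 + 681)) + 20063)/(-44301) = ((-38610 - 25290*(-10088)) + 20063)*(-1/44301) = ((-38610 + 255125520) + 20063)*(-1/44301) = (255086910 + 20063)*(-1/44301) = 255106973*(-1/44301) = -255106973/44301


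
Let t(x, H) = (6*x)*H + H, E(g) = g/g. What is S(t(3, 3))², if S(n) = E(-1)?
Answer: 1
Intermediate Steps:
E(g) = 1
t(x, H) = H + 6*H*x (t(x, H) = 6*H*x + H = H + 6*H*x)
S(n) = 1
S(t(3, 3))² = 1² = 1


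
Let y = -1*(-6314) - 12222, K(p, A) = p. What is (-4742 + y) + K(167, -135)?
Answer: -10483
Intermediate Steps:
y = -5908 (y = 6314 - 12222 = -5908)
(-4742 + y) + K(167, -135) = (-4742 - 5908) + 167 = -10650 + 167 = -10483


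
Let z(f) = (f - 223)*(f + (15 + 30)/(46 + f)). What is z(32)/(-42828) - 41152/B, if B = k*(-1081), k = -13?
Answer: -3350034775/1203723768 ≈ -2.7831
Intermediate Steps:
z(f) = (-223 + f)*(f + 45/(46 + f))
B = 14053 (B = -13*(-1081) = 14053)
z(32)/(-42828) - 41152/B = ((-10035 + 32³ - 10213*32 - 177*32²)/(46 + 32))/(-42828) - 41152/14053 = ((-10035 + 32768 - 326816 - 177*1024)/78)*(-1/42828) - 41152*1/14053 = ((-10035 + 32768 - 326816 - 181248)/78)*(-1/42828) - 41152/14053 = ((1/78)*(-485331))*(-1/42828) - 41152/14053 = -161777/26*(-1/42828) - 41152/14053 = 161777/1113528 - 41152/14053 = -3350034775/1203723768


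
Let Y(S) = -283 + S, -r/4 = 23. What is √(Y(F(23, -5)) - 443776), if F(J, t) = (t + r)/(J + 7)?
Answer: I*√399656010/30 ≈ 666.38*I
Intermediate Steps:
r = -92 (r = -4*23 = -92)
F(J, t) = (-92 + t)/(7 + J) (F(J, t) = (t - 92)/(J + 7) = (-92 + t)/(7 + J))
√(Y(F(23, -5)) - 443776) = √((-283 + (-92 - 5)/(7 + 23)) - 443776) = √((-283 - 97/30) - 443776) = √(-8587/30 - 443776) = √(-13321867/30) = I*√399656010/30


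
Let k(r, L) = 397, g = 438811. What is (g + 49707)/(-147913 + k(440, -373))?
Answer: -244259/73758 ≈ -3.3116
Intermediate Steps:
(g + 49707)/(-147913 + k(440, -373)) = (438811 + 49707)/(-147913 + 397) = 488518/(-147516) = 488518*(-1/147516) = -244259/73758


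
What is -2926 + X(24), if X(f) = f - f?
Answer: -2926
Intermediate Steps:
X(f) = 0
-2926 + X(24) = -2926 + 0 = -2926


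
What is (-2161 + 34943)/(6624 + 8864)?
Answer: 16391/7744 ≈ 2.1166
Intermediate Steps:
(-2161 + 34943)/(6624 + 8864) = 32782/15488 = 32782*(1/15488) = 16391/7744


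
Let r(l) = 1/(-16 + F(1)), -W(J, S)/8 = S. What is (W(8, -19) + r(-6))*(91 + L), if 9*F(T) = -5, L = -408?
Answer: -7176563/149 ≈ -48165.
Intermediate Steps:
F(T) = -5/9 (F(T) = (⅑)*(-5) = -5/9)
W(J, S) = -8*S
r(l) = -9/149 (r(l) = 1/(-16 - 5/9) = 1/(-149/9) = -9/149)
(W(8, -19) + r(-6))*(91 + L) = (-8*(-19) - 9/149)*(91 - 408) = (152 - 9/149)*(-317) = (22639/149)*(-317) = -7176563/149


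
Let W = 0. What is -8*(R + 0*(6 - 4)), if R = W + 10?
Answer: -80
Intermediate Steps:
R = 10 (R = 0 + 10 = 10)
-8*(R + 0*(6 - 4)) = -8*(10 + 0*(6 - 4)) = -8*(10 + 0*2) = -8*(10 + 0) = -8*10 = -80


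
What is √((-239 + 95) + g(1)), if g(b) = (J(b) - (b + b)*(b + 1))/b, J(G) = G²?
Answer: 7*I*√3 ≈ 12.124*I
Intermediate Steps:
g(b) = (b² - 2*b*(1 + b))/b (g(b) = (b² - (b + b)*(b + 1))/b = (b² - 2*b*(1 + b))/b)
√((-239 + 95) + g(1)) = √((-239 + 95) + (-2 - 1*1)) = √(-144 + (-2 - 1)) = √(-144 - 3) = √(-147) = 7*I*√3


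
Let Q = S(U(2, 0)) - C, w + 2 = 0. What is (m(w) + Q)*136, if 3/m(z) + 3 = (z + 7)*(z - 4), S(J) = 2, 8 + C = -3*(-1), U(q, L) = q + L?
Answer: 10336/11 ≈ 939.64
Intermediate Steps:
U(q, L) = L + q
w = -2 (w = -2 + 0 = -2)
C = -5 (C = -8 - 3*(-1) = -8 + 3 = -5)
m(z) = 3/(-3 + (-4 + z)*(7 + z)) (m(z) = 3/(-3 + (z + 7)*(z - 4)) = 3/(-3 + (7 + z)*(-4 + z)) = 3/(-3 + (-4 + z)*(7 + z)))
Q = 7 (Q = 2 - 1*(-5) = 2 + 5 = 7)
(m(w) + Q)*136 = (3/(-31 + (-2)² + 3*(-2)) + 7)*136 = (3/(-31 + 4 - 6) + 7)*136 = (3/(-33) + 7)*136 = (3*(-1/33) + 7)*136 = (-1/11 + 7)*136 = (76/11)*136 = 10336/11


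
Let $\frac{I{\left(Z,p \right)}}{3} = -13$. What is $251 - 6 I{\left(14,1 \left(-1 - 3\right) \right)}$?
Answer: $485$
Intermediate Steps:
$I{\left(Z,p \right)} = -39$ ($I{\left(Z,p \right)} = 3 \left(-13\right) = -39$)
$251 - 6 I{\left(14,1 \left(-1 - 3\right) \right)} = 251 - -234 = 251 + 234 = 485$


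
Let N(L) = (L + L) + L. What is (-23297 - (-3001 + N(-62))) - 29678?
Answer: -49788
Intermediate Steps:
N(L) = 3*L (N(L) = 2*L + L = 3*L)
(-23297 - (-3001 + N(-62))) - 29678 = (-23297 - (-3001 + 3*(-62))) - 29678 = (-23297 - (-3001 - 186)) - 29678 = (-23297 - 1*(-3187)) - 29678 = (-23297 + 3187) - 29678 = -20110 - 29678 = -49788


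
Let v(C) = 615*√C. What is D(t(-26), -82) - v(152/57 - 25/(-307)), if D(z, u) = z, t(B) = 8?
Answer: 8 - 205*√2331051/307 ≈ -1011.5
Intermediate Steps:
D(t(-26), -82) - v(152/57 - 25/(-307)) = 8 - 615*√(152/57 - 25/(-307)) = 8 - 615*√(152*(1/57) - 25*(-1/307)) = 8 - 615*√(8/3 + 25/307) = 8 - 615*√(2531/921) = 8 - 615*√2331051/921 = 8 - 205*√2331051/307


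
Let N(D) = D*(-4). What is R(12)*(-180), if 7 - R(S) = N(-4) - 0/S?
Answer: 1620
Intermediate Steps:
N(D) = -4*D
R(S) = -9 (R(S) = 7 - (-4*(-4) - 0/S) = 7 - (16 - 1*0) = 7 - (16 + 0) = 7 - 1*16 = 7 - 16 = -9)
R(12)*(-180) = -9*(-180) = 1620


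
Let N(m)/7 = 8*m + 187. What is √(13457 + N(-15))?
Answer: √13926 ≈ 118.01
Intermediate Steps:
N(m) = 1309 + 56*m (N(m) = 7*(8*m + 187) = 7*(187 + 8*m) = 1309 + 56*m)
√(13457 + N(-15)) = √(13457 + (1309 + 56*(-15))) = √(13457 + (1309 - 840)) = √(13457 + 469) = √13926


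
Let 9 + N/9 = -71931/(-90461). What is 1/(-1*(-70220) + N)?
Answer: 90461/6345491458 ≈ 1.4256e-5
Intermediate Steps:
N = -6679962/90461 (N = -81 + 9*(-71931/(-90461)) = -81 + 9*(-71931*(-1/90461)) = -81 + 9*(71931/90461) = -81 + 647379/90461 = -6679962/90461 ≈ -73.844)
1/(-1*(-70220) + N) = 1/(-1*(-70220) - 6679962/90461) = 1/(70220 - 6679962/90461) = 1/(6345491458/90461) = 90461/6345491458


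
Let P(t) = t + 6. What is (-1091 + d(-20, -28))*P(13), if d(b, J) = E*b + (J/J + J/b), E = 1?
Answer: -105317/5 ≈ -21063.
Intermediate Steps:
P(t) = 6 + t
d(b, J) = 1 + b + J/b (d(b, J) = 1*b + (J/J + J/b) = b + (1 + J/b) = 1 + b + J/b)
(-1091 + d(-20, -28))*P(13) = (-1091 + (1 - 20 - 28/(-20)))*(6 + 13) = (-1091 + (1 - 20 - 28*(-1/20)))*19 = (-1091 + (1 - 20 + 7/5))*19 = (-1091 - 88/5)*19 = -5543/5*19 = -105317/5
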